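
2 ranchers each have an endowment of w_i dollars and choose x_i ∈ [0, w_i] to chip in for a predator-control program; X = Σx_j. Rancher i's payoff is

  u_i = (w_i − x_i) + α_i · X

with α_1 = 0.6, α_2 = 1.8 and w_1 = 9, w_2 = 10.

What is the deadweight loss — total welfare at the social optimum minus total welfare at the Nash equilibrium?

12.6

∂u_i/∂x_i = α_i − 1, so rancher i contributes w_i if α_i > 1, else 0.
α_i > 1 for i ∈ {2}; NE contributions (0, 10), X = 10.
W^NE = Σw_i − X^NE + (Σα_i)·X^NE = 19 + 1.4·10 = 33.
Planner: ∂(Σu_j)/∂x_i = Σα_j − 1 = 1.4 > 0, so everyone contributes w_i; X^SO = 19, W^SO = 19 + 1.4·19 = 45.6.
Deadweight loss = 12.6.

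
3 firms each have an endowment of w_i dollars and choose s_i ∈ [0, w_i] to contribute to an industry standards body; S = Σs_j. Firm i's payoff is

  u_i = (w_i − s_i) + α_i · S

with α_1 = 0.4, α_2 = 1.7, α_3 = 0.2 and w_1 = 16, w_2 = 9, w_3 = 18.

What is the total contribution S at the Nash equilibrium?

9

∂u_i/∂s_i = α_i − 1, so firm i contributes w_i if α_i > 1, else 0.
α_i > 1 for i ∈ {2}; NE contributions (0, 9, 0), S = 9.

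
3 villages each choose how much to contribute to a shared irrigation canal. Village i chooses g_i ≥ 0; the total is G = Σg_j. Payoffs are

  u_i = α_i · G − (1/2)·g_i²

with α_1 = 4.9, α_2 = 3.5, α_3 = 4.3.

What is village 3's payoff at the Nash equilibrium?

45.365

Village i's FOC: ∂u_i/∂g_i = α_i − g_i = 0, so g_i* = α_i.
NE contributions = (4.9, 3.5, 4.3); G = 12.7.
u_3 = α_3·G − ½·(g_3)² = 4.3·12.7 − ½·4.3² = 45.365.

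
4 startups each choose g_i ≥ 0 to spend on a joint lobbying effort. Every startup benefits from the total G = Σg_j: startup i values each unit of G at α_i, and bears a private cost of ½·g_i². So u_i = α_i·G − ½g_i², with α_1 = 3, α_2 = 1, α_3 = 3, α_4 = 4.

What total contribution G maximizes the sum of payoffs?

44

Planner FOC: ∂(Σu_j)/∂g_i = (Σα_j) − g_i = 0, so g_i^SO = Σα_j = 11 for every i; G^SO = 44.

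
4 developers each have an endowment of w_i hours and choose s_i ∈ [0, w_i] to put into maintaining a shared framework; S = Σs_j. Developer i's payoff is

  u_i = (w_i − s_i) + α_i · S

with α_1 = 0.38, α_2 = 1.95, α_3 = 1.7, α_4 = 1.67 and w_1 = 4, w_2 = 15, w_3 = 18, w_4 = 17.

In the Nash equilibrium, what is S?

∂u_i/∂s_i = α_i − 1, so developer i contributes w_i if α_i > 1, else 0.
α_i > 1 for i ∈ {2, 3, 4}; NE contributions (0, 15, 18, 17), S = 50.

50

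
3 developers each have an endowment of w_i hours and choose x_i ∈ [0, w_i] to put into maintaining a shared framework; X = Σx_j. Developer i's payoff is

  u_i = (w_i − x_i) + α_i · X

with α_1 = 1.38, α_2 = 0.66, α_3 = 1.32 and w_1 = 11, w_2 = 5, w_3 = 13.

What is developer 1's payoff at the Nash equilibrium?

∂u_i/∂x_i = α_i − 1, so developer i contributes w_i if α_i > 1, else 0.
α_i > 1 for i ∈ {1, 3}; NE contributions (11, 0, 13), X = 24.
u_1 = (11 − 11) + 1.38·24 = 33.12.

33.12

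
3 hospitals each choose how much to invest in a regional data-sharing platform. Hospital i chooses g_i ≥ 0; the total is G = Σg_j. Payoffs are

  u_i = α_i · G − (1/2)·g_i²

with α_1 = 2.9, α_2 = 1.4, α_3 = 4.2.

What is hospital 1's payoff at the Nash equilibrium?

Hospital i's FOC: ∂u_i/∂g_i = α_i − g_i = 0, so g_i* = α_i.
NE contributions = (2.9, 1.4, 4.2); G = 8.5.
u_1 = α_1·G − ½·(g_1)² = 2.9·8.5 − ½·2.9² = 20.445.

20.445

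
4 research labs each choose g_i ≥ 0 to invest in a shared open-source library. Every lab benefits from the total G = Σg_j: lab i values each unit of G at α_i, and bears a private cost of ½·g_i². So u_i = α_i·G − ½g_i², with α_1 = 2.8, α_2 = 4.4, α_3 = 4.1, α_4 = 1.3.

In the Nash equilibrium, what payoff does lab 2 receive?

45.76

Lab i's FOC: ∂u_i/∂g_i = α_i − g_i = 0, so g_i* = α_i.
NE contributions = (2.8, 4.4, 4.1, 1.3); G = 12.6.
u_2 = α_2·G − ½·(g_2)² = 4.4·12.6 − ½·4.4² = 45.76.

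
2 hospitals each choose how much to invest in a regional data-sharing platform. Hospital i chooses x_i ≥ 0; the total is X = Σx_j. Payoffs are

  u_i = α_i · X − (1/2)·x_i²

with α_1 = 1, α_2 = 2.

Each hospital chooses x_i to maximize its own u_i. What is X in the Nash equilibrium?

Hospital i's FOC: ∂u_i/∂x_i = α_i − x_i = 0, so x_i* = α_i.
NE contributions = (1, 2); X = 3.

3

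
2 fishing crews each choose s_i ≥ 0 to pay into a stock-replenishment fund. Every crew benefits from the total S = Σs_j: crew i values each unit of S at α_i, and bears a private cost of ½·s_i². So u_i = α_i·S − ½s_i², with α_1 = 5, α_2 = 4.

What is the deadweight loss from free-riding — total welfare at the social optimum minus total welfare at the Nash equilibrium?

Crew i's FOC: ∂u_i/∂s_i = α_i − s_i = 0, so s_i* = α_i.
NE contributions = (5, 4); S = 9.
W^NE = (Σα)·S − ½Σα_i² = 9² − ½·41 = 60.5.
Planner sets s_i = Σα_j = 9 for every i, so S^SO = 2·9 = 18.
W^SO = (Σα)·S^SO − ½·2·(Σα)² = (2/2)·9² = 81.
Deadweight loss = W^SO − W^NE = 20.5.

20.5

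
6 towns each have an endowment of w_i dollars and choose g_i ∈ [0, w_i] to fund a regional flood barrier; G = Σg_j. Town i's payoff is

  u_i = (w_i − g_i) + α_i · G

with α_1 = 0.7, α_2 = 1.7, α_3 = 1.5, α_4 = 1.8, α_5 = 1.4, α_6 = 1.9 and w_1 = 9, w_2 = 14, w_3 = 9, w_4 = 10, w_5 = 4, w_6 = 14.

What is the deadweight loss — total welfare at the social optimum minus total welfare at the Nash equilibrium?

∂u_i/∂g_i = α_i − 1, so town i contributes w_i if α_i > 1, else 0.
α_i > 1 for i ∈ {2, 3, 4, 5, 6}; NE contributions (0, 14, 9, 10, 4, 14), G = 51.
W^NE = Σw_i − G^NE + (Σα_i)·G^NE = 60 + 8·51 = 468.
Planner: ∂(Σu_j)/∂g_i = Σα_j − 1 = 8 > 0, so everyone contributes w_i; G^SO = 60, W^SO = 60 + 8·60 = 540.
Deadweight loss = 72.

72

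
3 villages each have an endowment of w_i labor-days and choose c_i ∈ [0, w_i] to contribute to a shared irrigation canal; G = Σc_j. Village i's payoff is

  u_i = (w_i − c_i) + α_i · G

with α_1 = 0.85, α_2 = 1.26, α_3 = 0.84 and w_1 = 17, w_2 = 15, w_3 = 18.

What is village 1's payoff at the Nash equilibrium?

∂u_i/∂c_i = α_i − 1, so village i contributes w_i if α_i > 1, else 0.
α_i > 1 for i ∈ {2}; NE contributions (0, 15, 0), G = 15.
u_1 = (17 − 0) + 0.85·15 = 29.75.

29.75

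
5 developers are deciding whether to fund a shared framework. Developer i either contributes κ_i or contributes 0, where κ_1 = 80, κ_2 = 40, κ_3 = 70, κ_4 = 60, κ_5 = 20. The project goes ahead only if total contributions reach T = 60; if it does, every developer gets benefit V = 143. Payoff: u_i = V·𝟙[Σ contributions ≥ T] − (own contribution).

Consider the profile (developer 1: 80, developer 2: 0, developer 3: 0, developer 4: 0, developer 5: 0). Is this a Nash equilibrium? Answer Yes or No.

Total = 80 ≥ 60: provided.
Developer 1 (pledges 80, payoff 63): dropping to 0 → total 0, payoff 0. No gain.
Developer 2 (pledges 0, payoff 143): pledging 40 → total 120, payoff 103. No gain.
Developer 3 (pledges 0, payoff 143): pledging 70 → total 150, payoff 73. No gain.
Developer 4 (pledges 0, payoff 143): pledging 60 → total 140, payoff 83. No gain.
Developer 5 (pledges 0, payoff 143): pledging 20 → total 100, payoff 123. No gain.

Yes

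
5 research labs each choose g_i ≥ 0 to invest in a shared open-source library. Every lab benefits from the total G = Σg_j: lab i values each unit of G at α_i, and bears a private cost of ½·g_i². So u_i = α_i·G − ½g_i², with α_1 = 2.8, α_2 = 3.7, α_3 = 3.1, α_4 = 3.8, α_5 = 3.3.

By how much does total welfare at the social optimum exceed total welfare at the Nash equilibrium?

Lab i's FOC: ∂u_i/∂g_i = α_i − g_i = 0, so g_i* = α_i.
NE contributions = (2.8, 3.7, 3.1, 3.8, 3.3); G = 16.7.
W^NE = (Σα)·G − ½Σα_i² = 16.7² − ½·56.47 = 250.655.
Planner sets g_i = Σα_j = 16.7 for every i, so G^SO = 5·16.7 = 83.5.
W^SO = (Σα)·G^SO − ½·5·(Σα)² = (5/2)·16.7² = 697.225.
Deadweight loss = W^SO − W^NE = 446.57.

446.57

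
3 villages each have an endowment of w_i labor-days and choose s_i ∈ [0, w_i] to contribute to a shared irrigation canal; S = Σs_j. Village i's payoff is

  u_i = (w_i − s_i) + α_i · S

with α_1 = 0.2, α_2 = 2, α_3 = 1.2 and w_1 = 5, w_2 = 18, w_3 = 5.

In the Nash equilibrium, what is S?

∂u_i/∂s_i = α_i − 1, so village i contributes w_i if α_i > 1, else 0.
α_i > 1 for i ∈ {2, 3}; NE contributions (0, 18, 5), S = 23.

23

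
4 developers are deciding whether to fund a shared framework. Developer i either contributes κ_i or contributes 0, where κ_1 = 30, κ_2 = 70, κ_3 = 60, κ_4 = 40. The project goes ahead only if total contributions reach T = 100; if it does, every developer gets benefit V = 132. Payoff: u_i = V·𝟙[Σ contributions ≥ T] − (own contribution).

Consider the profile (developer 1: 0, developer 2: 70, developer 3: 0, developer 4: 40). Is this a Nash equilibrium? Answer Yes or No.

Total = 110 ≥ 100: provided.
Developer 1 (pledges 0, payoff 132): pledging 30 → total 140, payoff 102. No gain.
Developer 2 (pledges 70, payoff 62): dropping to 0 → total 40, payoff 0. No gain.
Developer 3 (pledges 0, payoff 132): pledging 60 → total 170, payoff 72. No gain.
Developer 4 (pledges 40, payoff 92): dropping to 0 → total 70, payoff 0. No gain.

Yes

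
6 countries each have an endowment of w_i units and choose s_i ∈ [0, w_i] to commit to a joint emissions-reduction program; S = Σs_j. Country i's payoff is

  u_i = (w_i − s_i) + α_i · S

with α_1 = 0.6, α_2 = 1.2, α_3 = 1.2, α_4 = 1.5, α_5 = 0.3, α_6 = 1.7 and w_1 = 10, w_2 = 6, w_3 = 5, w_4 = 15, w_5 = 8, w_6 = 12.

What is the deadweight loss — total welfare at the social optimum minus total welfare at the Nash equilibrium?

99

∂u_i/∂s_i = α_i − 1, so country i contributes w_i if α_i > 1, else 0.
α_i > 1 for i ∈ {2, 3, 4, 6}; NE contributions (0, 6, 5, 15, 0, 12), S = 38.
W^NE = Σw_i − S^NE + (Σα_i)·S^NE = 56 + 5.5·38 = 265.
Planner: ∂(Σu_j)/∂s_i = Σα_j − 1 = 5.5 > 0, so everyone contributes w_i; S^SO = 56, W^SO = 56 + 5.5·56 = 364.
Deadweight loss = 99.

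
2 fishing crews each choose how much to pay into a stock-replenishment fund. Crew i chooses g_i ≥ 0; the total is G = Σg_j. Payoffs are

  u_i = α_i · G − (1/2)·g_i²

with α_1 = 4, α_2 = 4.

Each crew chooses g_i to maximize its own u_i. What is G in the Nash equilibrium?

8

Crew i's FOC: ∂u_i/∂g_i = α_i − g_i = 0, so g_i* = α_i.
NE contributions = (4, 4); G = 8.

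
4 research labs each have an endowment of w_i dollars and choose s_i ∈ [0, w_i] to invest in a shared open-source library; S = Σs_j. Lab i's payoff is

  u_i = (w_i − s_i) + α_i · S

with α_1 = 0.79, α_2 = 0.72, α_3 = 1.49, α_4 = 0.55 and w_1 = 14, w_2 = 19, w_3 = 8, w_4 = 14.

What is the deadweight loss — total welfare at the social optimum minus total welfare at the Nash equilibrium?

119.85

∂u_i/∂s_i = α_i − 1, so lab i contributes w_i if α_i > 1, else 0.
α_i > 1 for i ∈ {3}; NE contributions (0, 0, 8, 0), S = 8.
W^NE = Σw_i − S^NE + (Σα_i)·S^NE = 55 + 2.55·8 = 75.4.
Planner: ∂(Σu_j)/∂s_i = Σα_j − 1 = 2.55 > 0, so everyone contributes w_i; S^SO = 55, W^SO = 55 + 2.55·55 = 195.25.
Deadweight loss = 119.85.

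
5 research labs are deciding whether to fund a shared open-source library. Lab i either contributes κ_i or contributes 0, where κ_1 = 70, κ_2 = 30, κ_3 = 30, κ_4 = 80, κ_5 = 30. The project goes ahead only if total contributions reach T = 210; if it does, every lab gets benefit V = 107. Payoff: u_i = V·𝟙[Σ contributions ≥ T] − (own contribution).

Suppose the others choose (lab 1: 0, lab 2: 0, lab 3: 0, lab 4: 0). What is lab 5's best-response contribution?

Others' total = 0. Even contributing 30 gives 30 < 210: no benefit either way.
Best response: 0.

0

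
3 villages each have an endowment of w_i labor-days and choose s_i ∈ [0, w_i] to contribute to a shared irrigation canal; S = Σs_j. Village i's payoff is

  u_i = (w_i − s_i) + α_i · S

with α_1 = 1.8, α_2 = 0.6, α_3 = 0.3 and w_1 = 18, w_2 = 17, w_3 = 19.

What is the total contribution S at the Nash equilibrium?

∂u_i/∂s_i = α_i − 1, so village i contributes w_i if α_i > 1, else 0.
α_i > 1 for i ∈ {1}; NE contributions (18, 0, 0), S = 18.

18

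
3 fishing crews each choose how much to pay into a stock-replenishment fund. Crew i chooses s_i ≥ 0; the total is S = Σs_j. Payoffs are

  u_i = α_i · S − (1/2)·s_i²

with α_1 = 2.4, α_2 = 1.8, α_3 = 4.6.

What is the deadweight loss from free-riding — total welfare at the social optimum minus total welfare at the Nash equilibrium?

53.8

Crew i's FOC: ∂u_i/∂s_i = α_i − s_i = 0, so s_i* = α_i.
NE contributions = (2.4, 1.8, 4.6); S = 8.8.
W^NE = (Σα)·S − ½Σα_i² = 8.8² − ½·30.16 = 62.36.
Planner sets s_i = Σα_j = 8.8 for every i, so S^SO = 3·8.8 = 26.4.
W^SO = (Σα)·S^SO − ½·3·(Σα)² = (3/2)·8.8² = 116.16.
Deadweight loss = W^SO − W^NE = 53.8.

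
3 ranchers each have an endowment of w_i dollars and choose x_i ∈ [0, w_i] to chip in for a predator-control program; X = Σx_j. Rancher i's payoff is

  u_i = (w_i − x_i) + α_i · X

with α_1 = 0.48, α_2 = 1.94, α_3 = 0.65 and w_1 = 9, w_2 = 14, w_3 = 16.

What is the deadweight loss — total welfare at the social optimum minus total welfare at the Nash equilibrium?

51.75

∂u_i/∂x_i = α_i − 1, so rancher i contributes w_i if α_i > 1, else 0.
α_i > 1 for i ∈ {2}; NE contributions (0, 14, 0), X = 14.
W^NE = Σw_i − X^NE + (Σα_i)·X^NE = 39 + 2.07·14 = 67.98.
Planner: ∂(Σu_j)/∂x_i = Σα_j − 1 = 2.07 > 0, so everyone contributes w_i; X^SO = 39, W^SO = 39 + 2.07·39 = 119.73.
Deadweight loss = 51.75.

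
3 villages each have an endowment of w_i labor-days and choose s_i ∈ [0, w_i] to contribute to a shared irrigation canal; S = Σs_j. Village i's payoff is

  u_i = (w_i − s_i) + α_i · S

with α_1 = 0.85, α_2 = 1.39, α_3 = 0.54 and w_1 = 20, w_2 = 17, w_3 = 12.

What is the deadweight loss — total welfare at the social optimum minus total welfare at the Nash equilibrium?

56.96

∂u_i/∂s_i = α_i − 1, so village i contributes w_i if α_i > 1, else 0.
α_i > 1 for i ∈ {2}; NE contributions (0, 17, 0), S = 17.
W^NE = Σw_i − S^NE + (Σα_i)·S^NE = 49 + 1.78·17 = 79.26.
Planner: ∂(Σu_j)/∂s_i = Σα_j − 1 = 1.78 > 0, so everyone contributes w_i; S^SO = 49, W^SO = 49 + 1.78·49 = 136.22.
Deadweight loss = 56.96.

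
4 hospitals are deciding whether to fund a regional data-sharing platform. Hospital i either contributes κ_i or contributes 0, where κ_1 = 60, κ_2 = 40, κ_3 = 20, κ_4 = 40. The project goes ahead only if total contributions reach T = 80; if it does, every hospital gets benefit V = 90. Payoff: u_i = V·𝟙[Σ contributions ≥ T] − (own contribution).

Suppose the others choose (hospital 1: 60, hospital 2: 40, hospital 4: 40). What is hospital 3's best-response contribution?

Others' total = 140 ≥ 80; contributing adds cost 20 for no extra benefit.
Best response: 0.

0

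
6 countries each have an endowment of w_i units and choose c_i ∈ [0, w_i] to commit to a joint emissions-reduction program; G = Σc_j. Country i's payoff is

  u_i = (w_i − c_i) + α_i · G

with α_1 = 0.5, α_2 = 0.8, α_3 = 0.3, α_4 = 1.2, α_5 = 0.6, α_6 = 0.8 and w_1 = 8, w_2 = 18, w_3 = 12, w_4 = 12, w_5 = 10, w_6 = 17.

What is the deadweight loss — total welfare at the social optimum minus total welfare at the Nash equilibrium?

208

∂u_i/∂c_i = α_i − 1, so country i contributes w_i if α_i > 1, else 0.
α_i > 1 for i ∈ {4}; NE contributions (0, 0, 0, 12, 0, 0), G = 12.
W^NE = Σw_i − G^NE + (Σα_i)·G^NE = 77 + 3.2·12 = 115.4.
Planner: ∂(Σu_j)/∂c_i = Σα_j − 1 = 3.2 > 0, so everyone contributes w_i; G^SO = 77, W^SO = 77 + 3.2·77 = 323.4.
Deadweight loss = 208.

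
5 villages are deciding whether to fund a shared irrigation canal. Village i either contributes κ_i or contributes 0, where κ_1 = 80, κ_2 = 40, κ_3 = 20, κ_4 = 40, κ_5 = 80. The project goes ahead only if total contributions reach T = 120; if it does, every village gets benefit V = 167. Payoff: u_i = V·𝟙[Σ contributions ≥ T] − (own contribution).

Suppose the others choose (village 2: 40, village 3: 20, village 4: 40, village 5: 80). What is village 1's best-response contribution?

Others' total = 180 ≥ 120; contributing adds cost 80 for no extra benefit.
Best response: 0.

0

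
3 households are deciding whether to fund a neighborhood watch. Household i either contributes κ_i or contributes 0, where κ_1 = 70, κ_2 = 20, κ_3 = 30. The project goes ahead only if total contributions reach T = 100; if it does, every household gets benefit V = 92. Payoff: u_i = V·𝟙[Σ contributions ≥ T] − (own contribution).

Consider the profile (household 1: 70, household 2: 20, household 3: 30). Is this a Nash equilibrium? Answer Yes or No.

No

Total = 120 ≥ 100: provided.
Household 1 (pledges 70, payoff 22): dropping to 0 → total 50, payoff 0. No gain.
Household 2 (pledges 20, payoff 72): dropping to 0 → total 100, payoff 92. Profitable deviation.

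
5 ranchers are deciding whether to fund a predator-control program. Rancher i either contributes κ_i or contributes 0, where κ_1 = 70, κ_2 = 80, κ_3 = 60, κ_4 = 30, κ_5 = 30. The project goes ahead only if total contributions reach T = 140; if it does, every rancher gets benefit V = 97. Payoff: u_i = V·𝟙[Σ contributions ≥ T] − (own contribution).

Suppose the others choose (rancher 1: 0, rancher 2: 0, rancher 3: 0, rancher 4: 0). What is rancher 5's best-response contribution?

Others' total = 0. Even contributing 30 gives 30 < 140: no benefit either way.
Best response: 0.

0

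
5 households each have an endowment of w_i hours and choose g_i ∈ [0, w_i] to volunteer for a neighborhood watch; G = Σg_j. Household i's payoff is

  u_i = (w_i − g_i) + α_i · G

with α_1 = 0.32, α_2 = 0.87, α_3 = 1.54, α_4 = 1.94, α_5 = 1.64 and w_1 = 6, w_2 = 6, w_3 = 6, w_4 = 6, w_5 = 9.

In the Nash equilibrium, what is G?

21

∂u_i/∂g_i = α_i − 1, so household i contributes w_i if α_i > 1, else 0.
α_i > 1 for i ∈ {3, 4, 5}; NE contributions (0, 0, 6, 6, 9), G = 21.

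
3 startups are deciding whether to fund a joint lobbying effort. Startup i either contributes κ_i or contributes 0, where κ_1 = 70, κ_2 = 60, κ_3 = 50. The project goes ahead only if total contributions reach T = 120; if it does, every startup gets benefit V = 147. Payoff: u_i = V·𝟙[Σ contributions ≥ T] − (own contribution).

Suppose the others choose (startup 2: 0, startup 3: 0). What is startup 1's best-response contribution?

0

Others' total = 0. Even contributing 70 gives 70 < 120: no benefit either way.
Best response: 0.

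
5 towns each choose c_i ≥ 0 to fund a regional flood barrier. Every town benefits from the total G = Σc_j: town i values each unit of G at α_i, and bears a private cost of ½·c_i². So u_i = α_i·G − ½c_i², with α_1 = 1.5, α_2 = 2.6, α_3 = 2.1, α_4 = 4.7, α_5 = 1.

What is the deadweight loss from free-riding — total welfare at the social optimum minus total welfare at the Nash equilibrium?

230.67

Town i's FOC: ∂u_i/∂c_i = α_i − c_i = 0, so c_i* = α_i.
NE contributions = (1.5, 2.6, 2.1, 4.7, 1); G = 11.9.
W^NE = (Σα)·G − ½Σα_i² = 11.9² − ½·36.51 = 123.355.
Planner sets c_i = Σα_j = 11.9 for every i, so G^SO = 5·11.9 = 59.5.
W^SO = (Σα)·G^SO − ½·5·(Σα)² = (5/2)·11.9² = 354.025.
Deadweight loss = W^SO − W^NE = 230.67.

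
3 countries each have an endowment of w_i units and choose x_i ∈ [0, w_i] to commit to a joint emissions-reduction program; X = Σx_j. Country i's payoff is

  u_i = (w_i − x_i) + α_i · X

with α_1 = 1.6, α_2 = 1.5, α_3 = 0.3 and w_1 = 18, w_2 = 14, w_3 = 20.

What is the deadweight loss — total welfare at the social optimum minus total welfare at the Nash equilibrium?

∂u_i/∂x_i = α_i − 1, so country i contributes w_i if α_i > 1, else 0.
α_i > 1 for i ∈ {1, 2}; NE contributions (18, 14, 0), X = 32.
W^NE = Σw_i − X^NE + (Σα_i)·X^NE = 52 + 2.4·32 = 128.8.
Planner: ∂(Σu_j)/∂x_i = Σα_j − 1 = 2.4 > 0, so everyone contributes w_i; X^SO = 52, W^SO = 52 + 2.4·52 = 176.8.
Deadweight loss = 48.

48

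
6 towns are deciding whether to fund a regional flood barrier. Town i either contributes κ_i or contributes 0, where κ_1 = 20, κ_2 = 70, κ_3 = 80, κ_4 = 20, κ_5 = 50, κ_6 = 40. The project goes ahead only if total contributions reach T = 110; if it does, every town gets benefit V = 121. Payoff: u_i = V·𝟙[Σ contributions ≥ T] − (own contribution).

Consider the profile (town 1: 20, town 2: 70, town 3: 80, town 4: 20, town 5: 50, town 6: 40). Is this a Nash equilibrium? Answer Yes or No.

No

Total = 280 ≥ 110: provided.
Town 1 (pledges 20, payoff 101): dropping to 0 → total 260, payoff 121. Profitable deviation.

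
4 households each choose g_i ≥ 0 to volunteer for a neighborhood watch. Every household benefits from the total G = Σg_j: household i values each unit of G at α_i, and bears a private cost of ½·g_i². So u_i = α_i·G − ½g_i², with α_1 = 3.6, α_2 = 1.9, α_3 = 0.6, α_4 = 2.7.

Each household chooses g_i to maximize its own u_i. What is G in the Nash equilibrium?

8.8

Household i's FOC: ∂u_i/∂g_i = α_i − g_i = 0, so g_i* = α_i.
NE contributions = (3.6, 1.9, 0.6, 2.7); G = 8.8.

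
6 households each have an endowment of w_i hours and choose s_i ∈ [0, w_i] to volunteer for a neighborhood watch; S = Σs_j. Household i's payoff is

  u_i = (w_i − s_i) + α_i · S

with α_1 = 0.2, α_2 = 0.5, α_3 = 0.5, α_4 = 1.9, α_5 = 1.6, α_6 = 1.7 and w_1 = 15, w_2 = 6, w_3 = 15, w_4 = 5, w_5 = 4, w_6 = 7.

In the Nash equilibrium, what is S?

16

∂u_i/∂s_i = α_i − 1, so household i contributes w_i if α_i > 1, else 0.
α_i > 1 for i ∈ {4, 5, 6}; NE contributions (0, 0, 0, 5, 4, 7), S = 16.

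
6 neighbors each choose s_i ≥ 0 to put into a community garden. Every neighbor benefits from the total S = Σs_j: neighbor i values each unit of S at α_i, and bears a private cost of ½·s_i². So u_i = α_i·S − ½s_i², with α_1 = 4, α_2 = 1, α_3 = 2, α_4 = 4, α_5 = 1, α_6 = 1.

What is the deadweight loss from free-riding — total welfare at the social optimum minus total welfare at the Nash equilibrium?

Neighbor i's FOC: ∂u_i/∂s_i = α_i − s_i = 0, so s_i* = α_i.
NE contributions = (4, 1, 2, 4, 1, 1); S = 13.
W^NE = (Σα)·S − ½Σα_i² = 13² − ½·39 = 149.5.
Planner sets s_i = Σα_j = 13 for every i, so S^SO = 6·13 = 78.
W^SO = (Σα)·S^SO − ½·6·(Σα)² = (6/2)·13² = 507.
Deadweight loss = W^SO − W^NE = 357.5.

357.5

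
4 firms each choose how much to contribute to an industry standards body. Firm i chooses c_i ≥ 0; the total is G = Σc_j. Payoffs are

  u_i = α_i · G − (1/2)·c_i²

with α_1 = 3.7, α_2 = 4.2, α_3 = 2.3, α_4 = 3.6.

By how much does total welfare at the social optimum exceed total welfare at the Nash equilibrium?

Firm i's FOC: ∂u_i/∂c_i = α_i − c_i = 0, so c_i* = α_i.
NE contributions = (3.7, 4.2, 2.3, 3.6); G = 13.8.
W^NE = (Σα)·G − ½Σα_i² = 13.8² − ½·49.58 = 165.65.
Planner sets c_i = Σα_j = 13.8 for every i, so G^SO = 4·13.8 = 55.2.
W^SO = (Σα)·G^SO − ½·4·(Σα)² = (4/2)·13.8² = 380.88.
Deadweight loss = W^SO − W^NE = 215.23.

215.23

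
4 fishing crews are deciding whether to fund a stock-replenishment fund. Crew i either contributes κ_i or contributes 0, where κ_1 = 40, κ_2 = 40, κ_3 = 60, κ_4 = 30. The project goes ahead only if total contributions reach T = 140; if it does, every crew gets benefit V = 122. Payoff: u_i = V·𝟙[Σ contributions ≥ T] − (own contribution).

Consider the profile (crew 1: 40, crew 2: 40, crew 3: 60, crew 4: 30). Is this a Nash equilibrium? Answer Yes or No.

Total = 170 ≥ 140: provided.
Crew 1 (pledges 40, payoff 82): dropping to 0 → total 130, payoff 0. No gain.
Crew 2 (pledges 40, payoff 82): dropping to 0 → total 130, payoff 0. No gain.
Crew 3 (pledges 60, payoff 62): dropping to 0 → total 110, payoff 0. No gain.
Crew 4 (pledges 30, payoff 92): dropping to 0 → total 140, payoff 122. Profitable deviation.

No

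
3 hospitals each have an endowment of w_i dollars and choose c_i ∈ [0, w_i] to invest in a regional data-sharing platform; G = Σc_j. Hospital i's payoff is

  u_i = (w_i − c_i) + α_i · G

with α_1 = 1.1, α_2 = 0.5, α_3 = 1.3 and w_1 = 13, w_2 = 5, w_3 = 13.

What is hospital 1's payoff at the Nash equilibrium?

∂u_i/∂c_i = α_i − 1, so hospital i contributes w_i if α_i > 1, else 0.
α_i > 1 for i ∈ {1, 3}; NE contributions (13, 0, 13), G = 26.
u_1 = (13 − 13) + 1.1·26 = 28.6.

28.6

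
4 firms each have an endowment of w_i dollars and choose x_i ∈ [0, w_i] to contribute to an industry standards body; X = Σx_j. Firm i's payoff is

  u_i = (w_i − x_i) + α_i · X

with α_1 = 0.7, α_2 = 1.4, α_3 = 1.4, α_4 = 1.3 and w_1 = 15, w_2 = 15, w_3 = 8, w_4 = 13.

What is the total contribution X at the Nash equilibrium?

∂u_i/∂x_i = α_i − 1, so firm i contributes w_i if α_i > 1, else 0.
α_i > 1 for i ∈ {2, 3, 4}; NE contributions (0, 15, 8, 13), X = 36.

36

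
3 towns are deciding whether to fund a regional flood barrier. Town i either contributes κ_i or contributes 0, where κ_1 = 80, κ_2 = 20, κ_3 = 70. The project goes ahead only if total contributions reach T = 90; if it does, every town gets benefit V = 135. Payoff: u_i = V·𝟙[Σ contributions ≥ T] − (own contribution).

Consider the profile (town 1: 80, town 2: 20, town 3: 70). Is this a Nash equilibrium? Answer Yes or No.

Total = 170 ≥ 90: provided.
Town 1 (pledges 80, payoff 55): dropping to 0 → total 90, payoff 135. Profitable deviation.

No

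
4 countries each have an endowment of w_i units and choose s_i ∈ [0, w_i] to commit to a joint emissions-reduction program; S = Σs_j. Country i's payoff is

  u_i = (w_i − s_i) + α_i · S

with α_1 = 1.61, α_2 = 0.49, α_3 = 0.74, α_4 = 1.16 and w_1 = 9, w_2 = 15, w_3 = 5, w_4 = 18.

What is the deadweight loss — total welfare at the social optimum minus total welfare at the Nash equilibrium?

60

∂u_i/∂s_i = α_i − 1, so country i contributes w_i if α_i > 1, else 0.
α_i > 1 for i ∈ {1, 4}; NE contributions (9, 0, 0, 18), S = 27.
W^NE = Σw_i − S^NE + (Σα_i)·S^NE = 47 + 3·27 = 128.
Planner: ∂(Σu_j)/∂s_i = Σα_j − 1 = 3 > 0, so everyone contributes w_i; S^SO = 47, W^SO = 47 + 3·47 = 188.
Deadweight loss = 60.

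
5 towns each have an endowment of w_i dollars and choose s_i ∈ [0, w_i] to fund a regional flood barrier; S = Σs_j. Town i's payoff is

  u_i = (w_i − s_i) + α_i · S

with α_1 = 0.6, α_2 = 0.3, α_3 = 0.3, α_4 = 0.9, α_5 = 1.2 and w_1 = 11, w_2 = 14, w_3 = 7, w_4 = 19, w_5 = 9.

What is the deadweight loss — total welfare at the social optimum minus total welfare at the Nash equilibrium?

117.3

∂u_i/∂s_i = α_i − 1, so town i contributes w_i if α_i > 1, else 0.
α_i > 1 for i ∈ {5}; NE contributions (0, 0, 0, 0, 9), S = 9.
W^NE = Σw_i − S^NE + (Σα_i)·S^NE = 60 + 2.3·9 = 80.7.
Planner: ∂(Σu_j)/∂s_i = Σα_j − 1 = 2.3 > 0, so everyone contributes w_i; S^SO = 60, W^SO = 60 + 2.3·60 = 198.
Deadweight loss = 117.3.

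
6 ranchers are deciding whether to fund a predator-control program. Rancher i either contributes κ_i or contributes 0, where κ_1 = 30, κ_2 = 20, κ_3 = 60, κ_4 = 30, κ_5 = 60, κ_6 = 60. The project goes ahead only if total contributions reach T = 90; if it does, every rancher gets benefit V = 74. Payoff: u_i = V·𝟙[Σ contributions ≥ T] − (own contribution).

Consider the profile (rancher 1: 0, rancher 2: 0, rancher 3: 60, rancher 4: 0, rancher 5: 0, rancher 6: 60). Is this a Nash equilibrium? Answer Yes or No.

Total = 120 ≥ 90: provided.
Rancher 1 (pledges 0, payoff 74): pledging 30 → total 150, payoff 44. No gain.
Rancher 2 (pledges 0, payoff 74): pledging 20 → total 140, payoff 54. No gain.
Rancher 3 (pledges 60, payoff 14): dropping to 0 → total 60, payoff 0. No gain.
Rancher 4 (pledges 0, payoff 74): pledging 30 → total 150, payoff 44. No gain.
Rancher 5 (pledges 0, payoff 74): pledging 60 → total 180, payoff 14. No gain.
Rancher 6 (pledges 60, payoff 14): dropping to 0 → total 60, payoff 0. No gain.

Yes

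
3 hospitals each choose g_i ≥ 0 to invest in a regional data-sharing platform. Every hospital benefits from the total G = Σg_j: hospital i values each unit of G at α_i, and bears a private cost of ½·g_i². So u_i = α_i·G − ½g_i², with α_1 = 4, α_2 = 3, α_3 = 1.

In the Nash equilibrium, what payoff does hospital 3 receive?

7.5

Hospital i's FOC: ∂u_i/∂g_i = α_i − g_i = 0, so g_i* = α_i.
NE contributions = (4, 3, 1); G = 8.
u_3 = α_3·G − ½·(g_3)² = 1·8 − ½·1² = 7.5.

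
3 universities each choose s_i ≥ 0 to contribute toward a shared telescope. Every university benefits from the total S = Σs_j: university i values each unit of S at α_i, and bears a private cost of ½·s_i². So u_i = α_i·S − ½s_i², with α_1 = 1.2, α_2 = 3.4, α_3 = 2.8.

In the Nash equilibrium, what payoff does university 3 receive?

16.8

University i's FOC: ∂u_i/∂s_i = α_i − s_i = 0, so s_i* = α_i.
NE contributions = (1.2, 3.4, 2.8); S = 7.4.
u_3 = α_3·S − ½·(s_3)² = 2.8·7.4 − ½·2.8² = 16.8.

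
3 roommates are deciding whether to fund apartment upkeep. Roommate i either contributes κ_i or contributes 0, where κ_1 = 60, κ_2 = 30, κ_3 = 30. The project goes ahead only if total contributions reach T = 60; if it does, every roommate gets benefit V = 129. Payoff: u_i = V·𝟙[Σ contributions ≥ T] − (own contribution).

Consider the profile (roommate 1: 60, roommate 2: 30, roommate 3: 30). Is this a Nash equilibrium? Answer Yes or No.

Total = 120 ≥ 60: provided.
Roommate 1 (pledges 60, payoff 69): dropping to 0 → total 60, payoff 129. Profitable deviation.

No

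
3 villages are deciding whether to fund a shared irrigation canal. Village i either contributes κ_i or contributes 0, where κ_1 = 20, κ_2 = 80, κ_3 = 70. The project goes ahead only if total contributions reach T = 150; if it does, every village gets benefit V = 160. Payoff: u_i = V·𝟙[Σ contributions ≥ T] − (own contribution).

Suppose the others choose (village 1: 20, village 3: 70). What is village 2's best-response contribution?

Others' total = 90. Contributing 80 brings total to 170 ≥ 150: gain V − κ_2 = 80.
Best response: 80.

80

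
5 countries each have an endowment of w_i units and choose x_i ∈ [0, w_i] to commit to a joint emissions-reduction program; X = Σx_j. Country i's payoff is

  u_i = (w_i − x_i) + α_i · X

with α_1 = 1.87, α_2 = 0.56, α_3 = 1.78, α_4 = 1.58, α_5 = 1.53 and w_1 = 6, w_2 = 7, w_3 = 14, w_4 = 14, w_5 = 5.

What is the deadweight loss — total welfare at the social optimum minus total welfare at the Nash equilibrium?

∂u_i/∂x_i = α_i − 1, so country i contributes w_i if α_i > 1, else 0.
α_i > 1 for i ∈ {1, 3, 4, 5}; NE contributions (6, 0, 14, 14, 5), X = 39.
W^NE = Σw_i − X^NE + (Σα_i)·X^NE = 46 + 6.32·39 = 292.48.
Planner: ∂(Σu_j)/∂x_i = Σα_j − 1 = 6.32 > 0, so everyone contributes w_i; X^SO = 46, W^SO = 46 + 6.32·46 = 336.72.
Deadweight loss = 44.24.

44.24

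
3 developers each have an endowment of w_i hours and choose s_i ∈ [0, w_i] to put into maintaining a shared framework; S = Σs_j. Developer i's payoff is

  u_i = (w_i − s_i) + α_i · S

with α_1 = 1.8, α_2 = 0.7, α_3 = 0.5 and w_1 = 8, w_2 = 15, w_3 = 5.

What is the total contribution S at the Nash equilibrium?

∂u_i/∂s_i = α_i − 1, so developer i contributes w_i if α_i > 1, else 0.
α_i > 1 for i ∈ {1}; NE contributions (8, 0, 0), S = 8.

8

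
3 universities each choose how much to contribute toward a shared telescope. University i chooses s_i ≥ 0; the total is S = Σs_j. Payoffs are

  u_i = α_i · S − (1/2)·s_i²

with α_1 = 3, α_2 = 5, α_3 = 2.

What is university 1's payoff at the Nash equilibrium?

University i's FOC: ∂u_i/∂s_i = α_i − s_i = 0, so s_i* = α_i.
NE contributions = (3, 5, 2); S = 10.
u_1 = α_1·S − ½·(s_1)² = 3·10 − ½·3² = 25.5.

25.5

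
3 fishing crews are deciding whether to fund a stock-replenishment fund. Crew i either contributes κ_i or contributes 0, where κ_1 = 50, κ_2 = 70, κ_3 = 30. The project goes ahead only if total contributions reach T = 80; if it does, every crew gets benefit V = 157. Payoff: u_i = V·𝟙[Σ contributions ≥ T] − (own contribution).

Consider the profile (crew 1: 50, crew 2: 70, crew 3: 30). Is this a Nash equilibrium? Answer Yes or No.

Total = 150 ≥ 80: provided.
Crew 1 (pledges 50, payoff 107): dropping to 0 → total 100, payoff 157. Profitable deviation.

No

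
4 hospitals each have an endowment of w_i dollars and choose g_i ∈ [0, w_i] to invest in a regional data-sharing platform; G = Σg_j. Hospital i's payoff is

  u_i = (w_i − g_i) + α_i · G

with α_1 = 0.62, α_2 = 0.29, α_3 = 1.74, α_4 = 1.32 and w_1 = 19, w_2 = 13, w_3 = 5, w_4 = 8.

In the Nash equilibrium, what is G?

13

∂u_i/∂g_i = α_i − 1, so hospital i contributes w_i if α_i > 1, else 0.
α_i > 1 for i ∈ {3, 4}; NE contributions (0, 0, 5, 8), G = 13.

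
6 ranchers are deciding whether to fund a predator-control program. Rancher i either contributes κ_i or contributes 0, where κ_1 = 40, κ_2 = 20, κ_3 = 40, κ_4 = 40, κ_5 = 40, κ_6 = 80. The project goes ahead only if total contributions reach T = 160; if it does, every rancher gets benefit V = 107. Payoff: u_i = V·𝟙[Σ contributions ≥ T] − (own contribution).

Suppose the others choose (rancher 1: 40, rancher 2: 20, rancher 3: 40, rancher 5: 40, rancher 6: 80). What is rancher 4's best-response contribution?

Others' total = 220 ≥ 160; contributing adds cost 40 for no extra benefit.
Best response: 0.

0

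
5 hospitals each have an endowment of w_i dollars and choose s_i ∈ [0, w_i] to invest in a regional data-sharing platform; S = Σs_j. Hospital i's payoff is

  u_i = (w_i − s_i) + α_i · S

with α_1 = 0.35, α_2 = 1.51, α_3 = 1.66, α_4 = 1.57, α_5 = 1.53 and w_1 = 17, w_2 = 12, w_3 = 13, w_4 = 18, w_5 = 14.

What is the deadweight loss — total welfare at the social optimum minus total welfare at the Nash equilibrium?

95.54

∂u_i/∂s_i = α_i − 1, so hospital i contributes w_i if α_i > 1, else 0.
α_i > 1 for i ∈ {2, 3, 4, 5}; NE contributions (0, 12, 13, 18, 14), S = 57.
W^NE = Σw_i − S^NE + (Σα_i)·S^NE = 74 + 5.62·57 = 394.34.
Planner: ∂(Σu_j)/∂s_i = Σα_j − 1 = 5.62 > 0, so everyone contributes w_i; S^SO = 74, W^SO = 74 + 5.62·74 = 489.88.
Deadweight loss = 95.54.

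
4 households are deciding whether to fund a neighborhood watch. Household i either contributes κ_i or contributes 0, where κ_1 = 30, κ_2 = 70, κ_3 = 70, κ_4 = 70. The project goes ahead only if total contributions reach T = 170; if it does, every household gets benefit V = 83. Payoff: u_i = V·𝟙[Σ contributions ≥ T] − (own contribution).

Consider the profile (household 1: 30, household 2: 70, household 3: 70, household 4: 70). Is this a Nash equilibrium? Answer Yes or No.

Total = 240 ≥ 170: provided.
Household 1 (pledges 30, payoff 53): dropping to 0 → total 210, payoff 83. Profitable deviation.

No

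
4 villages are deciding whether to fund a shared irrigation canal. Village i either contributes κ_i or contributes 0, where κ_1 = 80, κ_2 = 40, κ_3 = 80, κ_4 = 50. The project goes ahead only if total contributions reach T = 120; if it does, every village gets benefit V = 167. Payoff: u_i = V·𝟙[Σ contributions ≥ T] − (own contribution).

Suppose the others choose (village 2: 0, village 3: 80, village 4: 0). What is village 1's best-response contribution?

Others' total = 80. Contributing 80 brings total to 160 ≥ 120: gain V − κ_1 = 87.
Best response: 80.

80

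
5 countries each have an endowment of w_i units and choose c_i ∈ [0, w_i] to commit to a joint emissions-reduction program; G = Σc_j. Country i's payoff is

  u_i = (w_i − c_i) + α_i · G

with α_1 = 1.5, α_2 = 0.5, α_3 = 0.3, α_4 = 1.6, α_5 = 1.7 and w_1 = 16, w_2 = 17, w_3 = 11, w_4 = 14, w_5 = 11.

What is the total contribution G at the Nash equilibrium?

41

∂u_i/∂c_i = α_i − 1, so country i contributes w_i if α_i > 1, else 0.
α_i > 1 for i ∈ {1, 4, 5}; NE contributions (16, 0, 0, 14, 11), G = 41.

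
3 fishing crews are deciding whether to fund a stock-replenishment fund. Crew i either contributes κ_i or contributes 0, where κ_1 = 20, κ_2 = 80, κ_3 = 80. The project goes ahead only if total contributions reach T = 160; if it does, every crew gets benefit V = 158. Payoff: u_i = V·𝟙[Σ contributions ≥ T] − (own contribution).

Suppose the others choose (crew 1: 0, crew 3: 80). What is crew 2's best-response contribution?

80

Others' total = 80. Contributing 80 brings total to 160 ≥ 160: gain V − κ_2 = 78.
Best response: 80.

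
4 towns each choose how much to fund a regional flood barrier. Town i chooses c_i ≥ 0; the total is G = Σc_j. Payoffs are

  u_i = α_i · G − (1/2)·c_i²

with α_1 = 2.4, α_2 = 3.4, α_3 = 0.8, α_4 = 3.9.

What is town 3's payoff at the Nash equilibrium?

Town i's FOC: ∂u_i/∂c_i = α_i − c_i = 0, so c_i* = α_i.
NE contributions = (2.4, 3.4, 0.8, 3.9); G = 10.5.
u_3 = α_3·G − ½·(c_3)² = 0.8·10.5 − ½·0.8² = 8.08.

8.08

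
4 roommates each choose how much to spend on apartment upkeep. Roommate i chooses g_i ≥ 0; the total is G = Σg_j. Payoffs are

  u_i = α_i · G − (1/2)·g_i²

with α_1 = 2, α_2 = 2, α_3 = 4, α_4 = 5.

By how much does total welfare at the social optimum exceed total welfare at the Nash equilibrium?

193.5

Roommate i's FOC: ∂u_i/∂g_i = α_i − g_i = 0, so g_i* = α_i.
NE contributions = (2, 2, 4, 5); G = 13.
W^NE = (Σα)·G − ½Σα_i² = 13² − ½·49 = 144.5.
Planner sets g_i = Σα_j = 13 for every i, so G^SO = 4·13 = 52.
W^SO = (Σα)·G^SO − ½·4·(Σα)² = (4/2)·13² = 338.
Deadweight loss = W^SO − W^NE = 193.5.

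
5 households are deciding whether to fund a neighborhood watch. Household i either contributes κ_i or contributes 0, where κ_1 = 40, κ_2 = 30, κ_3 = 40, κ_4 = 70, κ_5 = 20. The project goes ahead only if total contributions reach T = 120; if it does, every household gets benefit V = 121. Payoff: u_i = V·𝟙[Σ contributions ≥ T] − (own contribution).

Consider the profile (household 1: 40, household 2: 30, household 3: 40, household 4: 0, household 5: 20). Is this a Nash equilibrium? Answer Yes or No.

Total = 130 ≥ 120: provided.
Household 1 (pledges 40, payoff 81): dropping to 0 → total 90, payoff 0. No gain.
Household 2 (pledges 30, payoff 91): dropping to 0 → total 100, payoff 0. No gain.
Household 3 (pledges 40, payoff 81): dropping to 0 → total 90, payoff 0. No gain.
Household 4 (pledges 0, payoff 121): pledging 70 → total 200, payoff 51. No gain.
Household 5 (pledges 20, payoff 101): dropping to 0 → total 110, payoff 0. No gain.

Yes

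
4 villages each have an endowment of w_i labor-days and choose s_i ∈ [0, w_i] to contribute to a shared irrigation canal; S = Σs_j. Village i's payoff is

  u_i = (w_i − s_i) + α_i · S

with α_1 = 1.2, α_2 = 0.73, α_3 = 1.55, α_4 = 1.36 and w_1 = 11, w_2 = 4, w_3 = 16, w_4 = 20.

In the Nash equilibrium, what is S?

∂u_i/∂s_i = α_i − 1, so village i contributes w_i if α_i > 1, else 0.
α_i > 1 for i ∈ {1, 3, 4}; NE contributions (11, 0, 16, 20), S = 47.

47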